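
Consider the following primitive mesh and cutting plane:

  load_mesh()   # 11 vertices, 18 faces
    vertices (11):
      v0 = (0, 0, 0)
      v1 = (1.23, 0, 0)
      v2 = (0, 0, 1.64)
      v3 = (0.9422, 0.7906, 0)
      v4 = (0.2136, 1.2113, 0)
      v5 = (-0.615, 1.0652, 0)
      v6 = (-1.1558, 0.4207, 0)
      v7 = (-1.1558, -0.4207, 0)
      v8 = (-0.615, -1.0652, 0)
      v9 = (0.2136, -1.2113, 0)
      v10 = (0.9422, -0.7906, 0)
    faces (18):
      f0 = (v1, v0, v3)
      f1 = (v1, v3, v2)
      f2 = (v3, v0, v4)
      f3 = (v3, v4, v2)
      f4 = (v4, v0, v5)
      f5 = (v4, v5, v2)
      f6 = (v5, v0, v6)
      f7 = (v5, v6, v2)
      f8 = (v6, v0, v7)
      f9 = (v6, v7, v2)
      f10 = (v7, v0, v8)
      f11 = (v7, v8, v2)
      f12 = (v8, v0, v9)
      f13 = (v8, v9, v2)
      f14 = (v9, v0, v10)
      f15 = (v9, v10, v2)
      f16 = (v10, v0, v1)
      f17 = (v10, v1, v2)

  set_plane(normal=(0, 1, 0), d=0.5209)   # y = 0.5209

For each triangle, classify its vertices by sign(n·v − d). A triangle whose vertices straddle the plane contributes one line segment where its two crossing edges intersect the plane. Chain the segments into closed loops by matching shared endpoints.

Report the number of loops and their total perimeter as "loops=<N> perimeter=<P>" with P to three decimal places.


loops=1 perimeter=5.003

Straddling triangles (8 of 18):
  (v1,v0,v3) [--+] → (0.620784, 0.5209, 0)–(1.04038, 0.5209, 0)  len=0.4196
  (v1,v3,v2) [-+-] → (1.04038, 0.5209, 0)–(0.620784, 0.5209, 0.559459)  len=0.6993
  (v3,v0,v4) [+-+] → (0.620784, 0.5209, 0)–(0.0918552, 0.5209, 0)  len=0.5289
  (v3,v4,v2) [++-] → (0.0918552, 0.5209, 0.934744)–(0.620784, 0.5209, 0.559459)  len=0.6485
  (v4,v0,v5) [+-+] → (0.0918552, 0.5209, 0)–(-0.300745, 0.5209, 0)  len=0.3926
  (v4,v5,v2) [++-] → (-0.300745, 0.5209, 0.838014)–(0.0918552, 0.5209, 0.934744)  len=0.4043
  (v5,v0,v6) [+--] → (-0.300745, 0.5209, 0)–(-1.07172, 0.5209, 0)  len=0.7710
  (v5,v6,v2) [+--] → (-1.07172, 0.5209, 0)–(-0.300745, 0.5209, 0.838014)  len=1.1387

Chained into 1 loop(s):
  loop 1: 8 segments, perimeter = 5.0030
Total perimeter = 5.003


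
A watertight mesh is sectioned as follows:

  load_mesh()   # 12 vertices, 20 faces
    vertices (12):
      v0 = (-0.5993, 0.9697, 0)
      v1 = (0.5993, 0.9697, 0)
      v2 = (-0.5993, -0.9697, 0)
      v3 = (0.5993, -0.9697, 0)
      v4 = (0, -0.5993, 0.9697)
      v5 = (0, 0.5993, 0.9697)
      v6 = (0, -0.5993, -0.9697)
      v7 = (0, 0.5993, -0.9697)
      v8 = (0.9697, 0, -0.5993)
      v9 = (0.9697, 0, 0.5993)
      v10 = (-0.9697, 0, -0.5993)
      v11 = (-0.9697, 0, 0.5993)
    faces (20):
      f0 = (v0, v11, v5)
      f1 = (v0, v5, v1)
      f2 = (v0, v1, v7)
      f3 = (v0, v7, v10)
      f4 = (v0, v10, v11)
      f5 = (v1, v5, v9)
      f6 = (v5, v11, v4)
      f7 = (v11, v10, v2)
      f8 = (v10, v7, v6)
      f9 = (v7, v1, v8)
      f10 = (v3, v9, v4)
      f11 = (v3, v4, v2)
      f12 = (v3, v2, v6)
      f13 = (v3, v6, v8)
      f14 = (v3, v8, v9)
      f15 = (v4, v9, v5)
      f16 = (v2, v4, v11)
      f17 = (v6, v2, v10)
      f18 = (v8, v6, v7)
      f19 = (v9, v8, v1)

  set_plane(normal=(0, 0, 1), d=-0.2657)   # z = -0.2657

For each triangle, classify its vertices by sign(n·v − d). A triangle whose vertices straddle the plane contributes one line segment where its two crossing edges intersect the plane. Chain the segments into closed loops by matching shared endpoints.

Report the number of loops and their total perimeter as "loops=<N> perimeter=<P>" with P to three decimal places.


Straddling triangles (10 of 20):
  (v0,v1,v7) [++-] → (0.43509, 0.86821, -0.2657)–(-0.43509, 0.86821, -0.2657)  len=0.8702
  (v0,v7,v10) [+--] → (-0.43509, 0.86821, -0.2657)–(-0.763517, 0.539783, -0.2657)  len=0.4645
  (v0,v10,v11) [+-+] → (-0.763517, 0.539783, -0.2657)–(-0.9697, 0, -0.2657)  len=0.5778
  (v11,v10,v2) [+-+] → (-0.9697, 0, -0.2657)–(-0.763517, -0.539783, -0.2657)  len=0.5778
  (v7,v1,v8) [-+-] → (0.43509, 0.86821, -0.2657)–(0.763517, 0.539783, -0.2657)  len=0.4645
  (v3,v2,v6) [++-] → (-0.43509, -0.86821, -0.2657)–(0.43509, -0.86821, -0.2657)  len=0.8702
  (v3,v6,v8) [+--] → (0.43509, -0.86821, -0.2657)–(0.763517, -0.539783, -0.2657)  len=0.4645
  (v3,v8,v9) [+-+] → (0.763517, -0.539783, -0.2657)–(0.9697, 0, -0.2657)  len=0.5778
  (v6,v2,v10) [-+-] → (-0.43509, -0.86821, -0.2657)–(-0.763517, -0.539783, -0.2657)  len=0.4645
  (v9,v8,v1) [+-+] → (0.9697, 0, -0.2657)–(0.763517, 0.539783, -0.2657)  len=0.5778

Chained into 1 loop(s):
  loop 1: 10 segments, perimeter = 5.9095
Total perimeter = 5.910

loops=1 perimeter=5.910


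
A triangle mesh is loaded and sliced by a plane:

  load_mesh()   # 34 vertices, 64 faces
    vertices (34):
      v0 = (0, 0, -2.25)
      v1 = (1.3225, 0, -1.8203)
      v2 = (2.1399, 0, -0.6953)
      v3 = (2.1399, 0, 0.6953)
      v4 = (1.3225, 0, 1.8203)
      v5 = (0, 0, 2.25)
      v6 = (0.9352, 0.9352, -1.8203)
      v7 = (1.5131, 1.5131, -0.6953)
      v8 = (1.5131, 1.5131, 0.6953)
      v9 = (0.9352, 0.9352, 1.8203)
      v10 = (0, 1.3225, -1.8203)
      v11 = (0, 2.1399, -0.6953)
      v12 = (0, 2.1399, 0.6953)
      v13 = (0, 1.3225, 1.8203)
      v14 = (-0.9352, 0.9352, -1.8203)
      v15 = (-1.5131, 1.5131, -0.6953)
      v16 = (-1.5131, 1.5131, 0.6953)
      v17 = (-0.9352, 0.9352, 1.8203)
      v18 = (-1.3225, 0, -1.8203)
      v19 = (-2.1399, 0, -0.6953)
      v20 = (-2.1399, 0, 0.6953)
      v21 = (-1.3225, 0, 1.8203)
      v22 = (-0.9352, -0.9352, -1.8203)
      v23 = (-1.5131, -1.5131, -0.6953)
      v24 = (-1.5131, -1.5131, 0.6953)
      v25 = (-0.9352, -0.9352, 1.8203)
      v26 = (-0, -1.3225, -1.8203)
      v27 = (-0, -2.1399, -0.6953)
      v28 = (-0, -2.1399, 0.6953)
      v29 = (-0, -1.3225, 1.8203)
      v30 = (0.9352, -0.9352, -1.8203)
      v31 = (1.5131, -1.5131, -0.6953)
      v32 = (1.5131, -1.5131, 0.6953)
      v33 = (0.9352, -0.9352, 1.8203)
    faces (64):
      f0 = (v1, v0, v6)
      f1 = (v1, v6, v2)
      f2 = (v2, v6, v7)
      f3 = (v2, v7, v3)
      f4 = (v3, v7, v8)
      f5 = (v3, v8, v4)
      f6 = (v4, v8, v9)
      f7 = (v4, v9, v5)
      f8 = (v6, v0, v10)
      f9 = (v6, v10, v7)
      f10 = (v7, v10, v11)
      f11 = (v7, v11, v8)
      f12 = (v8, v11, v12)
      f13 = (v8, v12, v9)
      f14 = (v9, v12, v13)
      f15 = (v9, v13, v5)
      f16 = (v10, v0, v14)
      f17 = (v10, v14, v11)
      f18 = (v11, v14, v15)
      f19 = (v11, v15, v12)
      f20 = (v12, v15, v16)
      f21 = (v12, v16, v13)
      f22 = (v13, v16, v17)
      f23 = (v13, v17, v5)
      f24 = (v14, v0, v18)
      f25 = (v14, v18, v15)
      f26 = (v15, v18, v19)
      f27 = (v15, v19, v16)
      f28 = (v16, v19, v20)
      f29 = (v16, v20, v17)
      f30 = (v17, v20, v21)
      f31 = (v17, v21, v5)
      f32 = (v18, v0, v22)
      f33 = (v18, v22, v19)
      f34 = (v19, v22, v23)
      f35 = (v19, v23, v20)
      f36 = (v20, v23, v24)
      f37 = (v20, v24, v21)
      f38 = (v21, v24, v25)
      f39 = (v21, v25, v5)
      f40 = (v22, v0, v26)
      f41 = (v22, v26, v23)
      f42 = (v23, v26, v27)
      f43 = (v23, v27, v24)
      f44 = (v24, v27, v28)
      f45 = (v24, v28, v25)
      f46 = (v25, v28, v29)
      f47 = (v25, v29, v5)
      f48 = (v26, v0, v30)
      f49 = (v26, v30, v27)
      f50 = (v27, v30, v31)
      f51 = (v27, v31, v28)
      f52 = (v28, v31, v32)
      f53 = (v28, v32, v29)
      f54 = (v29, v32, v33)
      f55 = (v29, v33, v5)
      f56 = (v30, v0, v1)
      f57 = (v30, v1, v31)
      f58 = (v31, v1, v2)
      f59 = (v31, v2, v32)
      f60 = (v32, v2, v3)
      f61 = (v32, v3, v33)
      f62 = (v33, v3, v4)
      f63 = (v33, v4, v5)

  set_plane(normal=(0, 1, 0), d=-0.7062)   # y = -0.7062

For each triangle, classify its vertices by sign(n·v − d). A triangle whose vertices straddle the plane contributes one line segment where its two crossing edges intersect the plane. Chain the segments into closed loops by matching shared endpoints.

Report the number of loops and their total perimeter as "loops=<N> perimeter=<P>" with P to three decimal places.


Straddling triangles (20 of 64):
  (v18,v0,v22) [++-] → (-0.7062, -0.7062, -1.92552)–(-1.03004, -0.7062, -1.8203)  len=0.3405
  (v18,v22,v19) [+-+] → (-1.03004, -0.7062, -1.8203)–(-1.23019, -0.7062, -1.54482)  len=0.3405
  (v19,v22,v23) [+--] → (-1.23019, -0.7062, -1.54482)–(-1.84736, -0.7062, -0.6953)  len=1.0500
  (v19,v23,v20) [+-+] → (-1.84736, -0.7062, -0.6953)–(-1.84736, -0.7062, 0.0462737)  len=0.7416
  (v20,v23,v24) [+--] → (-1.84736, -0.7062, 0.0462737)–(-1.84736, -0.7062, 0.6953)  len=0.6490
  (v20,v24,v21) [+-+] → (-1.84736, -0.7062, 0.6953)–(-1.41146, -0.7062, 1.29524)  len=0.7416
  (v21,v24,v25) [+--] → (-1.41146, -0.7062, 1.29524)–(-1.03004, -0.7062, 1.8203)  len=0.6490
  (v21,v25,v5) [+-+] → (-1.03004, -0.7062, 1.8203)–(-0.7062, -0.7062, 1.92552)  len=0.3405
  (v22,v0,v26) [-+-] → (-0.7062, -0.7062, -1.92552)–(0, -0.7062, -2.02055)  len=0.7126
  (v25,v29,v5) [--+] → (0, -0.7062, 2.02055)–(-0.7062, -0.7062, 1.92552)  len=0.7126
  (v26,v0,v30) [-+-] → (0, -0.7062, -2.02055)–(0.7062, -0.7062, -1.92552)  len=0.7126
  (v29,v33,v5) [--+] → (0.7062, -0.7062, 1.92552)–(0, -0.7062, 2.02055)  len=0.7126
  (v30,v0,v1) [-++] → (0.7062, -0.7062, -1.92552)–(1.03004, -0.7062, -1.8203)  len=0.3405
  (v30,v1,v31) [-+-] → (1.03004, -0.7062, -1.8203)–(1.41146, -0.7062, -1.29524)  len=0.6490
  (v31,v1,v2) [-++] → (1.41146, -0.7062, -1.29524)–(1.84736, -0.7062, -0.6953)  len=0.7416
  (v31,v2,v32) [-+-] → (1.84736, -0.7062, -0.6953)–(1.84736, -0.7062, -0.0462737)  len=0.6490
  (v32,v2,v3) [-++] → (1.84736, -0.7062, -0.0462737)–(1.84736, -0.7062, 0.6953)  len=0.7416
  (v32,v3,v33) [-+-] → (1.84736, -0.7062, 0.6953)–(1.23019, -0.7062, 1.54482)  len=1.0500
  (v33,v3,v4) [-++] → (1.23019, -0.7062, 1.54482)–(1.03004, -0.7062, 1.8203)  len=0.3405
  (v33,v4,v5) [-++] → (1.03004, -0.7062, 1.8203)–(0.7062, -0.7062, 1.92552)  len=0.3405

Chained into 1 loop(s):
  loop 1: 20 segments, perimeter = 12.5557
Total perimeter = 12.556

loops=1 perimeter=12.556


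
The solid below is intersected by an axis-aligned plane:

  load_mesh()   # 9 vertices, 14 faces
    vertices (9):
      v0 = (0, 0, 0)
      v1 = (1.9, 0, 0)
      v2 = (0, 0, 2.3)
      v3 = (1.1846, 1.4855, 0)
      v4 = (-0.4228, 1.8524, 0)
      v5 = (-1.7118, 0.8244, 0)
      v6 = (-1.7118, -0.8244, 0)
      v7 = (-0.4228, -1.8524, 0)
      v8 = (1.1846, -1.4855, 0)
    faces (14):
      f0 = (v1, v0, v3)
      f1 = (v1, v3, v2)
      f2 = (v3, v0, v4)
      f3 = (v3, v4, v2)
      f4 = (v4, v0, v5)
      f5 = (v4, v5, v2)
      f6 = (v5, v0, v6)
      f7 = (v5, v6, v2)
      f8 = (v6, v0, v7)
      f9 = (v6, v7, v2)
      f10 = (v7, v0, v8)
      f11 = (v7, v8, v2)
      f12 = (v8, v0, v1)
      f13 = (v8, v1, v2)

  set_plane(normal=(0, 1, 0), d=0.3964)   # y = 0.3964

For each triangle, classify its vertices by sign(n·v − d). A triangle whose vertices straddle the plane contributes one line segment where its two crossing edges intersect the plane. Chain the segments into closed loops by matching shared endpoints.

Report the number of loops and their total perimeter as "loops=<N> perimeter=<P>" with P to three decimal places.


loops=1 perimeter=8.477

Straddling triangles (8 of 14):
  (v1,v0,v3) [--+] → (0.316106, 0.3964, 0)–(1.7091, 0.3964, 0)  len=1.3930
  (v1,v3,v2) [-+-] → (1.7091, 0.3964, 0)–(0.316106, 0.3964, 1.68625)  len=2.1872
  (v3,v0,v4) [+-+] → (0.316106, 0.3964, 0)–(-0.0904761, 0.3964, 0)  len=0.4066
  (v3,v4,v2) [++-] → (-0.0904761, 0.3964, 1.80782)–(0.316106, 0.3964, 1.68625)  len=0.4244
  (v4,v0,v5) [+-+] → (-0.0904761, 0.3964, 0)–(-0.823093, 0.3964, 0)  len=0.7326
  (v4,v5,v2) [++-] → (-0.823093, 0.3964, 1.19408)–(-0.0904761, 0.3964, 1.80782)  len=0.9557
  (v5,v0,v6) [+--] → (-0.823093, 0.3964, 0)–(-1.7118, 0.3964, 0)  len=0.8887
  (v5,v6,v2) [+--] → (-1.7118, 0.3964, 0)–(-0.823093, 0.3964, 1.19408)  len=1.4885

Chained into 1 loop(s):
  loop 1: 8 segments, perimeter = 8.4767
Total perimeter = 8.477


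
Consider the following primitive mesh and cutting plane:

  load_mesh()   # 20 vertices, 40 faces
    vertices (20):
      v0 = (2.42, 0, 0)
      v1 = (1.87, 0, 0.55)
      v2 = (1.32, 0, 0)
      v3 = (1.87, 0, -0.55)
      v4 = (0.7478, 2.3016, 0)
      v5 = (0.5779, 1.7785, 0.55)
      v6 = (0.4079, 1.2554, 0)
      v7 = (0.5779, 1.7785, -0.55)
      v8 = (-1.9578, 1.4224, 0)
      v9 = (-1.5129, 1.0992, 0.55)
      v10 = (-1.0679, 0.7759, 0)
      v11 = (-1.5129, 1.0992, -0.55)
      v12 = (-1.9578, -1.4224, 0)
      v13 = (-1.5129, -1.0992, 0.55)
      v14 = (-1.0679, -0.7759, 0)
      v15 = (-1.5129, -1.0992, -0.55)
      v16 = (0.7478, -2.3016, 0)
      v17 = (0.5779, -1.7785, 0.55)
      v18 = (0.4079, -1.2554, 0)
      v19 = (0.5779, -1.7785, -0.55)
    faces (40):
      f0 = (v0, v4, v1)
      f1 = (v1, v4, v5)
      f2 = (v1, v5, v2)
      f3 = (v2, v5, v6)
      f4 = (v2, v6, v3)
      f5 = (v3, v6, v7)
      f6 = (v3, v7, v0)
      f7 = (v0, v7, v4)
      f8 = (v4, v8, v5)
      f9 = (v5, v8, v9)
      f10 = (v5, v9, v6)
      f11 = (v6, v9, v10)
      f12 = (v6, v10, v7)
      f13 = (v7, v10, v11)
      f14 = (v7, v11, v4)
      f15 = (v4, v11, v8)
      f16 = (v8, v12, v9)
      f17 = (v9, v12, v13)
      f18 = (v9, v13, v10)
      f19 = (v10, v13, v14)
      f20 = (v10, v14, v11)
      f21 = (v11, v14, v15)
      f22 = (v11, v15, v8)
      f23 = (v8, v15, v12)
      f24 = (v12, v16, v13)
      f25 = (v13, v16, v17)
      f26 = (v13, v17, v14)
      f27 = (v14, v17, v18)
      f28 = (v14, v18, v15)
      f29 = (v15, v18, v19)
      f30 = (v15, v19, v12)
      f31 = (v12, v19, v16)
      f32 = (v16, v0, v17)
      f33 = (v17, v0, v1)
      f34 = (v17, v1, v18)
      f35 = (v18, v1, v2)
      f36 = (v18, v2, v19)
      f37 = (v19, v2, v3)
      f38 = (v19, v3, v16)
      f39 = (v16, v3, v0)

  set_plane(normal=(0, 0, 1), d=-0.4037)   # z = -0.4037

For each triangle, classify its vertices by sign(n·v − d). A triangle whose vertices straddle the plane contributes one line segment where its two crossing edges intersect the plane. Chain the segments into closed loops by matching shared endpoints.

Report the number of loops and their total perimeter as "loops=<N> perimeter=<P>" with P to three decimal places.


loops=2 perimeter=21.983

Straddling triangles (20 of 40):
  (v2,v6,v3) [++-] → (1.48108, 0.333936, -0.4037)–(1.7237, 0, -0.4037)  len=0.4128
  (v3,v6,v7) [-+-] → (1.48108, 0.333936, -0.4037)–(0.53268, 1.63936, -0.4037)  len=1.6136
  (v3,v7,v0) [--+] → (1.0679, 1.30542, -0.4037)–(2.0163, 0, -0.4037)  len=1.6136
  (v0,v7,v4) [+-+] → (1.0679, 1.30542, -0.4037)–(0.623093, 1.91764, -0.4037)  len=0.7568
  (v6,v10,v7) [++-] → (0.140117, 1.51181, -0.4037)–(0.53268, 1.63936, -0.4037)  len=0.4128
  (v7,v10,v11) [-+-] → (0.140117, 1.51181, -0.4037)–(-1.39453, 1.0132, -0.4037)  len=1.6136
  (v7,v11,v4) [--+] → (-0.911554, 1.41904, -0.4037)–(0.623093, 1.91764, -0.4037)  len=1.6136
  (v4,v11,v8) [+-+] → (-0.911554, 1.41904, -0.4037)–(-1.63124, 1.18517, -0.4037)  len=0.7567
  (v10,v14,v11) [++-] → (-1.39453, 0.600423, -0.4037)–(-1.39453, 1.0132, -0.4037)  len=0.4128
  (v11,v14,v15) [-+-] → (-1.39453, 0.600423, -0.4037)–(-1.39453, -1.0132, -0.4037)  len=1.6136
  (v11,v15,v8) [--+] → (-1.63124, -0.428454, -0.4037)–(-1.63124, 1.18517, -0.4037)  len=1.6136
  (v8,v15,v12) [+-+] → (-1.63124, -0.428454, -0.4037)–(-1.63124, -1.18517, -0.4037)  len=0.7567
  (v14,v18,v15) [++-] → (-1.00197, -1.14075, -0.4037)–(-1.39453, -1.0132, -0.4037)  len=0.4128
  (v15,v18,v19) [-+-] → (-1.00197, -1.14075, -0.4037)–(0.53268, -1.63936, -0.4037)  len=1.6136
  (v15,v19,v12) [--+] → (-0.0965962, -1.68378, -0.4037)–(-1.63124, -1.18517, -0.4037)  len=1.6136
  (v12,v19,v16) [+-+] → (-0.0965962, -1.68378, -0.4037)–(0.623093, -1.91764, -0.4037)  len=0.7567
  (v18,v2,v19) [++-] → (0.775299, -1.30542, -0.4037)–(0.53268, -1.63936, -0.4037)  len=0.4128
  (v19,v2,v3) [-+-] → (0.775299, -1.30542, -0.4037)–(1.7237, 0, -0.4037)  len=1.6136
  (v19,v3,v16) [--+] → (1.57149, -0.612226, -0.4037)–(0.623093, -1.91764, -0.4037)  len=1.6136
  (v16,v3,v0) [+-+] → (1.57149, -0.612226, -0.4037)–(2.0163, 0, -0.4037)  len=0.7568

Chained into 2 loop(s):
  loop 1: 10 segments, perimeter = 10.1318
  loop 2: 10 segments, perimeter = 11.8517
Total perimeter = 21.983


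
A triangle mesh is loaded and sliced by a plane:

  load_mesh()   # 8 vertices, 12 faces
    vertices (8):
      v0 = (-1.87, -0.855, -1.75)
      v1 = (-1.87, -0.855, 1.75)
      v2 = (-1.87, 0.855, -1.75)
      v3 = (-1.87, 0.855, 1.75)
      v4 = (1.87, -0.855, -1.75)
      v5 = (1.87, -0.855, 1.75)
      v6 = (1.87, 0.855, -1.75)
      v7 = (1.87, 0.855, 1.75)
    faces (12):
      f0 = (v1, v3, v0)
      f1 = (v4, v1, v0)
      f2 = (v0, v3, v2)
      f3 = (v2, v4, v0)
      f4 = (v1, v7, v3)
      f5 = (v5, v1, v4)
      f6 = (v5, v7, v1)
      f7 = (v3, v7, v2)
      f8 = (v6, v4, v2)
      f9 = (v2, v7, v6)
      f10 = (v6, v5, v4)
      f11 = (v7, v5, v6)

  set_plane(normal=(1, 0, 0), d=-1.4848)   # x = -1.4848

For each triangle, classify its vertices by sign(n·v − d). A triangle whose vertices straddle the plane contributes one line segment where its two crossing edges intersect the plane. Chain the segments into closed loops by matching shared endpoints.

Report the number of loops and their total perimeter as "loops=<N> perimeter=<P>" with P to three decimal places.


Straddling triangles (8 of 12):
  (v4,v1,v0) [+--] → (-1.4848, -0.855, 1.38952)–(-1.4848, -0.855, -1.75)  len=3.1395
  (v2,v4,v0) [-+-] → (-1.4848, 0.678879, -1.75)–(-1.4848, -0.855, -1.75)  len=1.5339
  (v1,v7,v3) [-+-] → (-1.4848, -0.678879, 1.75)–(-1.4848, 0.855, 1.75)  len=1.5339
  (v5,v1,v4) [+-+] → (-1.4848, -0.855, 1.75)–(-1.4848, -0.855, 1.38952)  len=0.3605
  (v5,v7,v1) [++-] → (-1.4848, -0.678879, 1.75)–(-1.4848, -0.855, 1.75)  len=0.1761
  (v3,v7,v2) [-+-] → (-1.4848, 0.855, 1.75)–(-1.4848, 0.855, -1.38952)  len=3.1395
  (v6,v4,v2) [++-] → (-1.4848, 0.678879, -1.75)–(-1.4848, 0.855, -1.75)  len=0.1761
  (v2,v7,v6) [-++] → (-1.4848, 0.855, -1.38952)–(-1.4848, 0.855, -1.75)  len=0.3605

Chained into 1 loop(s):
  loop 1: 8 segments, perimeter = 10.4200
Total perimeter = 10.420

loops=1 perimeter=10.420


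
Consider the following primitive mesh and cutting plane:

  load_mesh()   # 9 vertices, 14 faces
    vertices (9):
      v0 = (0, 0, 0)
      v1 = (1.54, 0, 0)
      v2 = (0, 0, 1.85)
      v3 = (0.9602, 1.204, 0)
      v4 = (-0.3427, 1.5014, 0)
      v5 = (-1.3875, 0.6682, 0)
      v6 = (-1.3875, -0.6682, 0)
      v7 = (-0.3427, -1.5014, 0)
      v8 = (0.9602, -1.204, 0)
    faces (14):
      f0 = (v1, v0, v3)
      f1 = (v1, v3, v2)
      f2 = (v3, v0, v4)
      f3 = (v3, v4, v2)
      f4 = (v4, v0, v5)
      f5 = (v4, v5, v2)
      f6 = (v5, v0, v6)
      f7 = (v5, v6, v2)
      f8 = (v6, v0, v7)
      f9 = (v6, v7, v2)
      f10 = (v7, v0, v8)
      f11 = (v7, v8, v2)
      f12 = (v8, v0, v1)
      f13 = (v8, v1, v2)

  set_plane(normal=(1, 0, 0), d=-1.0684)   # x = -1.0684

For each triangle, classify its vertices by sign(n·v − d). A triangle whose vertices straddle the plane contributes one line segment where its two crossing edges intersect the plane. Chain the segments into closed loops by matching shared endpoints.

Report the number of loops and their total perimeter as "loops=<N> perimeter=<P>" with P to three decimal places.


loops=1 perimeter=4.054

Straddling triangles (6 of 14):
  (v4,v0,v5) [++-] → (-1.0684, 0.514526, 0)–(-1.0684, 0.922674, 0)  len=0.4081
  (v4,v5,v2) [+-+] → (-1.0684, 0.922674, 0)–(-1.0684, 0.514526, 0.425467)  len=0.5896
  (v5,v0,v6) [-+-] → (-1.0684, 0.514526, 0)–(-1.0684, -0.514526, 0)  len=1.0291
  (v5,v6,v2) [--+] → (-1.0684, -0.514526, 0.425467)–(-1.0684, 0.514526, 0.425467)  len=1.0291
  (v6,v0,v7) [-++] → (-1.0684, -0.514526, 0)–(-1.0684, -0.922674, 0)  len=0.4081
  (v6,v7,v2) [-++] → (-1.0684, -0.922674, 0)–(-1.0684, -0.514526, 0.425467)  len=0.5896

Chained into 1 loop(s):
  loop 1: 6 segments, perimeter = 4.0536
Total perimeter = 4.054


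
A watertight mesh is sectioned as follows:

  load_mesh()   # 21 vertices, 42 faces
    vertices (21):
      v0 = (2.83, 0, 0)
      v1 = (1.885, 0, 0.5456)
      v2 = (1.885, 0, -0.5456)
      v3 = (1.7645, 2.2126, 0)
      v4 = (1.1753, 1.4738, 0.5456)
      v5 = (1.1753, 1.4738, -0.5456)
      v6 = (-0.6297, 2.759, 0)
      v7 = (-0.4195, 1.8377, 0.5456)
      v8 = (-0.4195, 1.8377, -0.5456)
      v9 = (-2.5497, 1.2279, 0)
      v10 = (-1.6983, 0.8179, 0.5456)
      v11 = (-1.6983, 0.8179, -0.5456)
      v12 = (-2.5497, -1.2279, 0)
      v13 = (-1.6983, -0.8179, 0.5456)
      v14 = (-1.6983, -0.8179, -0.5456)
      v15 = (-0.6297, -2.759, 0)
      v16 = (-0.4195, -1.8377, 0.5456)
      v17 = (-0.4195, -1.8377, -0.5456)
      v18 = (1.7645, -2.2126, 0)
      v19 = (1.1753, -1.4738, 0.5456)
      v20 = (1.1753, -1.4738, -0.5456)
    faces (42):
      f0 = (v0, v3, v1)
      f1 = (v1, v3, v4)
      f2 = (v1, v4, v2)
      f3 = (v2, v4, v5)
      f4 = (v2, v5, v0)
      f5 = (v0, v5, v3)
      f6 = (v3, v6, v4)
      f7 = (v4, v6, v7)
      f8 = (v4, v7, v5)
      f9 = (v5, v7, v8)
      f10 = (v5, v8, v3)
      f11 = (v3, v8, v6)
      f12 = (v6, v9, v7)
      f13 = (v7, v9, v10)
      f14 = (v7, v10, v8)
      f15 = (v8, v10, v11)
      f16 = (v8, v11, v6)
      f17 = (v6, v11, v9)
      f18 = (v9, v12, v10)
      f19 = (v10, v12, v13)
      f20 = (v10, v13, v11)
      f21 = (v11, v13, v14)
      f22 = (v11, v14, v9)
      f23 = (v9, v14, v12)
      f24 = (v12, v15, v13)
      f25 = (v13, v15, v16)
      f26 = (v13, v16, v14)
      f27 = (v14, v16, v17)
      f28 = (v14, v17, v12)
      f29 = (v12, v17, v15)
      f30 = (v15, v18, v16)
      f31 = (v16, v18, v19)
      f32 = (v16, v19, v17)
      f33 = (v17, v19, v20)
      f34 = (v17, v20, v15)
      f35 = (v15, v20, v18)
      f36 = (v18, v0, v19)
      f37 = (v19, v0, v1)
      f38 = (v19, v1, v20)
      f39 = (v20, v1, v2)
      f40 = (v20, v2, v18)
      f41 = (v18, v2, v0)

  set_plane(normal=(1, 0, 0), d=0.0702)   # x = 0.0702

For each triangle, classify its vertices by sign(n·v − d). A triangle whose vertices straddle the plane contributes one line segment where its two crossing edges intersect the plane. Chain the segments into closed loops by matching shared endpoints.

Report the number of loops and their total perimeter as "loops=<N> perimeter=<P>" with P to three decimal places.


Straddling triangles (12 of 42):
  (v3,v6,v4) [+-+] → (0.0702, 2.59927, 0)–(0.0702, 2.26066, 0.21156)  len=0.3993
  (v4,v6,v7) [+--] → (0.0702, 2.26066, 0.21156)–(0.0702, 1.72596, 0.5456)  len=0.6305
  (v4,v7,v5) [+-+] → (0.0702, 1.72596, 0.5456)–(0.0702, 1.72596, 0.210536)  len=0.3351
  (v5,v7,v8) [+--] → (0.0702, 1.72596, 0.210536)–(0.0702, 1.72596, -0.5456)  len=0.7561
  (v5,v8,v3) [+-+] → (0.0702, 1.72596, -0.5456)–(0.0702, 1.92176, -0.423265)  len=0.2309
  (v3,v8,v6) [+--] → (0.0702, 1.92176, -0.423265)–(0.0702, 2.59927, 0)  len=0.7989
  (v15,v18,v16) [-+-] → (0.0702, -2.59927, 0)–(0.0702, -1.92176, 0.423265)  len=0.7989
  (v16,v18,v19) [-++] → (0.0702, -1.92176, 0.423265)–(0.0702, -1.72596, 0.5456)  len=0.2309
  (v16,v19,v17) [-+-] → (0.0702, -1.72596, 0.5456)–(0.0702, -1.72596, -0.210536)  len=0.7561
  (v17,v19,v20) [-++] → (0.0702, -1.72596, -0.210536)–(0.0702, -1.72596, -0.5456)  len=0.3351
  (v17,v20,v15) [-+-] → (0.0702, -1.72596, -0.5456)–(0.0702, -2.26066, -0.21156)  len=0.6305
  (v15,v20,v18) [-++] → (0.0702, -2.26066, -0.21156)–(0.0702, -2.59927, 0)  len=0.3993

Chained into 2 loop(s):
  loop 1: 6 segments, perimeter = 3.1507
  loop 2: 6 segments, perimeter = 3.1507
Total perimeter = 6.301

loops=2 perimeter=6.301


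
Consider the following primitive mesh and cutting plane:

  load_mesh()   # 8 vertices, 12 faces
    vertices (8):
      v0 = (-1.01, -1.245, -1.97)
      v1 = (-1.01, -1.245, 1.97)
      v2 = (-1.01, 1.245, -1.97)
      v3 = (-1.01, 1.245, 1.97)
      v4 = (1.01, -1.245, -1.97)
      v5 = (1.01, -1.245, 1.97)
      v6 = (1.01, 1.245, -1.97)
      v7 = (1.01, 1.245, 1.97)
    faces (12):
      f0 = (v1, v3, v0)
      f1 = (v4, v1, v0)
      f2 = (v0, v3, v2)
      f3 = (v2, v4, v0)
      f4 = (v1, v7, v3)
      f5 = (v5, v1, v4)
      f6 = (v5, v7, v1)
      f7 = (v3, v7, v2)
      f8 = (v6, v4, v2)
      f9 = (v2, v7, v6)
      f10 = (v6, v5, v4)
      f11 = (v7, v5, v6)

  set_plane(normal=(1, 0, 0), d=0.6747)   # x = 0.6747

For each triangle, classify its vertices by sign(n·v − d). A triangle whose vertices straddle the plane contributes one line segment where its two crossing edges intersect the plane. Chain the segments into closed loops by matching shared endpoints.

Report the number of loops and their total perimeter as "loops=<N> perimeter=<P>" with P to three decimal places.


Straddling triangles (8 of 12):
  (v4,v1,v0) [+--] → (0.6747, -1.245, -1.316)–(0.6747, -1.245, -1.97)  len=0.6540
  (v2,v4,v0) [-+-] → (0.6747, -0.831685, -1.97)–(0.6747, -1.245, -1.97)  len=0.4133
  (v1,v7,v3) [-+-] → (0.6747, 0.831685, 1.97)–(0.6747, 1.245, 1.97)  len=0.4133
  (v5,v1,v4) [+-+] → (0.6747, -1.245, 1.97)–(0.6747, -1.245, -1.316)  len=3.2860
  (v5,v7,v1) [++-] → (0.6747, 0.831685, 1.97)–(0.6747, -1.245, 1.97)  len=2.0767
  (v3,v7,v2) [-+-] → (0.6747, 1.245, 1.97)–(0.6747, 1.245, 1.316)  len=0.6540
  (v6,v4,v2) [++-] → (0.6747, -0.831685, -1.97)–(0.6747, 1.245, -1.97)  len=2.0767
  (v2,v7,v6) [-++] → (0.6747, 1.245, 1.316)–(0.6747, 1.245, -1.97)  len=3.2860

Chained into 1 loop(s):
  loop 1: 8 segments, perimeter = 12.8600
Total perimeter = 12.860

loops=1 perimeter=12.860


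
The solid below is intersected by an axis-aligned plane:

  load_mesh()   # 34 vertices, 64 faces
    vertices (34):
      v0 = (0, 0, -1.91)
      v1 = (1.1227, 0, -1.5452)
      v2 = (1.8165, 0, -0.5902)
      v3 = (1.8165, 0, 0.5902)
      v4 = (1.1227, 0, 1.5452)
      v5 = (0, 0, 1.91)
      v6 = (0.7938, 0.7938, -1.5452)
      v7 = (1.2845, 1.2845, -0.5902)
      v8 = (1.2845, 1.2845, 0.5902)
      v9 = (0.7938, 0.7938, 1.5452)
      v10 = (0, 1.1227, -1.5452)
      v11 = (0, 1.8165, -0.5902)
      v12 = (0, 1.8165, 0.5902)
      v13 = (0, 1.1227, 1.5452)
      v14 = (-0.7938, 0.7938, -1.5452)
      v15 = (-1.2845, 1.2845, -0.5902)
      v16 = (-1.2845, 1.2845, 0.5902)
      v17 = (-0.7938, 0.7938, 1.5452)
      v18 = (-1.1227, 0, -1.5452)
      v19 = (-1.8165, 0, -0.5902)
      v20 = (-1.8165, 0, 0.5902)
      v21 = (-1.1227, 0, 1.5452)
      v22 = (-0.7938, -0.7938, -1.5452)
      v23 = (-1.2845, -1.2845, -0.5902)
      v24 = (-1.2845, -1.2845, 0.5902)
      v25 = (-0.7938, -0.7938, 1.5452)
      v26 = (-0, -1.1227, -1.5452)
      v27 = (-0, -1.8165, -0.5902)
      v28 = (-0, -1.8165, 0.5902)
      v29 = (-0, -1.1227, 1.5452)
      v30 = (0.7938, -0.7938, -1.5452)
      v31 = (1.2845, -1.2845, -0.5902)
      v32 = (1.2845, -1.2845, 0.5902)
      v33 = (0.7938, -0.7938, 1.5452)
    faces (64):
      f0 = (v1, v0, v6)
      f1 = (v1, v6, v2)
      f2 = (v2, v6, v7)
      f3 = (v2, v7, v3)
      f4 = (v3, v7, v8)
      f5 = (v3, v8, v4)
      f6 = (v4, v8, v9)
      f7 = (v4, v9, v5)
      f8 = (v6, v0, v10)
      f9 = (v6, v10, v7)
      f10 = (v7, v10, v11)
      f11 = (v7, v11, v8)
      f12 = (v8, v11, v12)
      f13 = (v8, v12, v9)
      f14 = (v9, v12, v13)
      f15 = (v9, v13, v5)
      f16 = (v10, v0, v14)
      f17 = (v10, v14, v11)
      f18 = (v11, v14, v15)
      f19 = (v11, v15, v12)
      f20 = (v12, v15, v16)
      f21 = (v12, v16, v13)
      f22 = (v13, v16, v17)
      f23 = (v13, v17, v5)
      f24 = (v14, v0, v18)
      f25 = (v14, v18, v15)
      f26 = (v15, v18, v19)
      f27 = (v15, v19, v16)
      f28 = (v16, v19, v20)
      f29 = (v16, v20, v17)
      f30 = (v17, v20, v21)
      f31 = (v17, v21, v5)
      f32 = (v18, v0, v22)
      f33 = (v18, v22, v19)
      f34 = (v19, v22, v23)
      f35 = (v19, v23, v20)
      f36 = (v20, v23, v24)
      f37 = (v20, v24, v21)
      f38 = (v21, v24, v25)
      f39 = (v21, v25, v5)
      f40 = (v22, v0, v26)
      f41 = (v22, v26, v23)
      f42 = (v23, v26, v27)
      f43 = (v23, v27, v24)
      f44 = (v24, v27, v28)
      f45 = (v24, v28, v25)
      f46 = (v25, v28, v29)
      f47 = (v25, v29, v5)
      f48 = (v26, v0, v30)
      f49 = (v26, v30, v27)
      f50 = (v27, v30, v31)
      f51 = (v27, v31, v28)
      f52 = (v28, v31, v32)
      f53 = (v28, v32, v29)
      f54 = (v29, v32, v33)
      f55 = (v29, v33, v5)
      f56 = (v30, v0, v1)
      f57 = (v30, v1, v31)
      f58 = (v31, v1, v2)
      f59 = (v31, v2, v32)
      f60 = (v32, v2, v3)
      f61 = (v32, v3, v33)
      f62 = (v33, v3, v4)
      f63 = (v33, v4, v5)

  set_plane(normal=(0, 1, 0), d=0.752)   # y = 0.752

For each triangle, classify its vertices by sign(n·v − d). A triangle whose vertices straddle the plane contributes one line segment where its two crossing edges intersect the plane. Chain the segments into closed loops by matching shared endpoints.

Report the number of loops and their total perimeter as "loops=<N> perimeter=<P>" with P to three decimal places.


loops=1 perimeter=10.367

Straddling triangles (20 of 64):
  (v1,v0,v6) [--+] → (0.752, 0.752, -1.56441)–(0.811119, 0.752, -1.5452)  len=0.0622
  (v1,v6,v2) [-+-] → (0.811119, 0.752, -1.5452)–(0.847653, 0.752, -1.49491)  len=0.0622
  (v2,v6,v7) [-++] → (0.847653, 0.752, -1.49491)–(1.50504, 0.752, -0.5902)  len=1.1183
  (v2,v7,v3) [-+-] → (1.50504, 0.752, -0.5902)–(1.50504, 0.752, -0.100856)  len=0.4893
  (v3,v7,v8) [-++] → (1.50504, 0.752, -0.100856)–(1.50504, 0.752, 0.5902)  len=0.6911
  (v3,v8,v4) [-+-] → (1.50504, 0.752, 0.5902)–(1.21742, 0.752, 0.986103)  len=0.4894
  (v4,v8,v9) [-++] → (1.21742, 0.752, 0.986103)–(0.811119, 0.752, 1.5452)  len=0.6911
  (v4,v9,v5) [-+-] → (0.811119, 0.752, 1.5452)–(0.752, 0.752, 1.56441)  len=0.0622
  (v6,v0,v10) [+-+] → (0.752, 0.752, -1.56441)–(0, 0.752, -1.66565)  len=0.7588
  (v9,v13,v5) [++-] → (0, 0.752, 1.66565)–(0.752, 0.752, 1.56441)  len=0.7588
  (v10,v0,v14) [+-+] → (0, 0.752, -1.66565)–(-0.752, 0.752, -1.56441)  len=0.7588
  (v13,v17,v5) [++-] → (-0.752, 0.752, 1.56441)–(0, 0.752, 1.66565)  len=0.7588
  (v14,v0,v18) [+--] → (-0.752, 0.752, -1.56441)–(-0.811119, 0.752, -1.5452)  len=0.0622
  (v14,v18,v15) [+-+] → (-0.811119, 0.752, -1.5452)–(-1.21742, 0.752, -0.986103)  len=0.6911
  (v15,v18,v19) [+--] → (-1.21742, 0.752, -0.986103)–(-1.50504, 0.752, -0.5902)  len=0.4894
  (v15,v19,v16) [+-+] → (-1.50504, 0.752, -0.5902)–(-1.50504, 0.752, 0.100856)  len=0.6911
  (v16,v19,v20) [+--] → (-1.50504, 0.752, 0.100856)–(-1.50504, 0.752, 0.5902)  len=0.4893
  (v16,v20,v17) [+-+] → (-1.50504, 0.752, 0.5902)–(-0.847653, 0.752, 1.49491)  len=1.1183
  (v17,v20,v21) [+--] → (-0.847653, 0.752, 1.49491)–(-0.811119, 0.752, 1.5452)  len=0.0622
  (v17,v21,v5) [+--] → (-0.811119, 0.752, 1.5452)–(-0.752, 0.752, 1.56441)  len=0.0622

Chained into 1 loop(s):
  loop 1: 20 segments, perimeter = 10.3665
Total perimeter = 10.367


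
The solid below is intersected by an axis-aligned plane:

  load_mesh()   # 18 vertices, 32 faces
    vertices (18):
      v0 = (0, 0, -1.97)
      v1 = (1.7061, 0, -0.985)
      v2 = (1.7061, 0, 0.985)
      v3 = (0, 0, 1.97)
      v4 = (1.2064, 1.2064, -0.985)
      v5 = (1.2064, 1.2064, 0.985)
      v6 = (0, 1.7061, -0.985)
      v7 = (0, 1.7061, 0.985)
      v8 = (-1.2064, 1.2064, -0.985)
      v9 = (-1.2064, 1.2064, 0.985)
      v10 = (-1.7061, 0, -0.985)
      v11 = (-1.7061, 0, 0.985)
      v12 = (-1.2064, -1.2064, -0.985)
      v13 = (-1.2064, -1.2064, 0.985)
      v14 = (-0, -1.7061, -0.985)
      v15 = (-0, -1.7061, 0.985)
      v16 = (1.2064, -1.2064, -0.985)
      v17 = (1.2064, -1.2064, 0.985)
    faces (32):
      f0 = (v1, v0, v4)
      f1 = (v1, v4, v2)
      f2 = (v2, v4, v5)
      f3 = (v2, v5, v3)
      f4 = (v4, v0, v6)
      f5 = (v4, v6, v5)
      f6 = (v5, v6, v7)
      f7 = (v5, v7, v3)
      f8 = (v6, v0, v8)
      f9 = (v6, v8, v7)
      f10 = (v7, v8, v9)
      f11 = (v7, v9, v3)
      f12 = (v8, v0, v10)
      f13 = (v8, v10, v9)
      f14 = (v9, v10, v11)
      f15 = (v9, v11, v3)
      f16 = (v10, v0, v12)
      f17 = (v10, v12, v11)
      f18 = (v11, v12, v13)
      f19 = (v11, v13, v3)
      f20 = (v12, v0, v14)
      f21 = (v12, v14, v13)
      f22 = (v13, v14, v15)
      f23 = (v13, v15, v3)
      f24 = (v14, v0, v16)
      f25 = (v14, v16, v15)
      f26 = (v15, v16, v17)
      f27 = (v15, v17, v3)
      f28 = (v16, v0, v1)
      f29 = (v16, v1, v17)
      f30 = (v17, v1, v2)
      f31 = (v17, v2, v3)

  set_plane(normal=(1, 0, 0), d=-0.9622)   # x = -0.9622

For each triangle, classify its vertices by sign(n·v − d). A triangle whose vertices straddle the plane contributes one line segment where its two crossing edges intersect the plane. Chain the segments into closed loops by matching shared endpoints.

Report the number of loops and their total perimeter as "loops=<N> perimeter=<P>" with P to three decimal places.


loops=1 perimeter=9.492

Straddling triangles (12 of 32):
  (v6,v0,v8) [++-] → (-0.9622, 0.9622, -1.18438)–(-0.9622, 1.30755, -0.985)  len=0.3988
  (v6,v8,v7) [+-+] → (-0.9622, 1.30755, -0.985)–(-0.9622, 1.30755, -0.586232)  len=0.3988
  (v7,v8,v9) [+--] → (-0.9622, 1.30755, -0.586232)–(-0.9622, 1.30755, 0.985)  len=1.5712
  (v7,v9,v3) [+-+] → (-0.9622, 1.30755, 0.985)–(-0.9622, 0.9622, 1.18438)  len=0.3988
  (v8,v0,v10) [-+-] → (-0.9622, 0.9622, -1.18438)–(-0.9622, 0, -1.41448)  len=0.9893
  (v9,v11,v3) [--+] → (-0.9622, 0, 1.41448)–(-0.9622, 0.9622, 1.18438)  len=0.9893
  (v10,v0,v12) [-+-] → (-0.9622, 0, -1.41448)–(-0.9622, -0.9622, -1.18438)  len=0.9893
  (v11,v13,v3) [--+] → (-0.9622, -0.9622, 1.18438)–(-0.9622, 0, 1.41448)  len=0.9893
  (v12,v0,v14) [-++] → (-0.9622, -0.9622, -1.18438)–(-0.9622, -1.30755, -0.985)  len=0.3988
  (v12,v14,v13) [-+-] → (-0.9622, -1.30755, -0.985)–(-0.9622, -1.30755, 0.586232)  len=1.5712
  (v13,v14,v15) [-++] → (-0.9622, -1.30755, 0.586232)–(-0.9622, -1.30755, 0.985)  len=0.3988
  (v13,v15,v3) [-++] → (-0.9622, -1.30755, 0.985)–(-0.9622, -0.9622, 1.18438)  len=0.3988

Chained into 1 loop(s):
  loop 1: 12 segments, perimeter = 9.4924
Total perimeter = 9.492


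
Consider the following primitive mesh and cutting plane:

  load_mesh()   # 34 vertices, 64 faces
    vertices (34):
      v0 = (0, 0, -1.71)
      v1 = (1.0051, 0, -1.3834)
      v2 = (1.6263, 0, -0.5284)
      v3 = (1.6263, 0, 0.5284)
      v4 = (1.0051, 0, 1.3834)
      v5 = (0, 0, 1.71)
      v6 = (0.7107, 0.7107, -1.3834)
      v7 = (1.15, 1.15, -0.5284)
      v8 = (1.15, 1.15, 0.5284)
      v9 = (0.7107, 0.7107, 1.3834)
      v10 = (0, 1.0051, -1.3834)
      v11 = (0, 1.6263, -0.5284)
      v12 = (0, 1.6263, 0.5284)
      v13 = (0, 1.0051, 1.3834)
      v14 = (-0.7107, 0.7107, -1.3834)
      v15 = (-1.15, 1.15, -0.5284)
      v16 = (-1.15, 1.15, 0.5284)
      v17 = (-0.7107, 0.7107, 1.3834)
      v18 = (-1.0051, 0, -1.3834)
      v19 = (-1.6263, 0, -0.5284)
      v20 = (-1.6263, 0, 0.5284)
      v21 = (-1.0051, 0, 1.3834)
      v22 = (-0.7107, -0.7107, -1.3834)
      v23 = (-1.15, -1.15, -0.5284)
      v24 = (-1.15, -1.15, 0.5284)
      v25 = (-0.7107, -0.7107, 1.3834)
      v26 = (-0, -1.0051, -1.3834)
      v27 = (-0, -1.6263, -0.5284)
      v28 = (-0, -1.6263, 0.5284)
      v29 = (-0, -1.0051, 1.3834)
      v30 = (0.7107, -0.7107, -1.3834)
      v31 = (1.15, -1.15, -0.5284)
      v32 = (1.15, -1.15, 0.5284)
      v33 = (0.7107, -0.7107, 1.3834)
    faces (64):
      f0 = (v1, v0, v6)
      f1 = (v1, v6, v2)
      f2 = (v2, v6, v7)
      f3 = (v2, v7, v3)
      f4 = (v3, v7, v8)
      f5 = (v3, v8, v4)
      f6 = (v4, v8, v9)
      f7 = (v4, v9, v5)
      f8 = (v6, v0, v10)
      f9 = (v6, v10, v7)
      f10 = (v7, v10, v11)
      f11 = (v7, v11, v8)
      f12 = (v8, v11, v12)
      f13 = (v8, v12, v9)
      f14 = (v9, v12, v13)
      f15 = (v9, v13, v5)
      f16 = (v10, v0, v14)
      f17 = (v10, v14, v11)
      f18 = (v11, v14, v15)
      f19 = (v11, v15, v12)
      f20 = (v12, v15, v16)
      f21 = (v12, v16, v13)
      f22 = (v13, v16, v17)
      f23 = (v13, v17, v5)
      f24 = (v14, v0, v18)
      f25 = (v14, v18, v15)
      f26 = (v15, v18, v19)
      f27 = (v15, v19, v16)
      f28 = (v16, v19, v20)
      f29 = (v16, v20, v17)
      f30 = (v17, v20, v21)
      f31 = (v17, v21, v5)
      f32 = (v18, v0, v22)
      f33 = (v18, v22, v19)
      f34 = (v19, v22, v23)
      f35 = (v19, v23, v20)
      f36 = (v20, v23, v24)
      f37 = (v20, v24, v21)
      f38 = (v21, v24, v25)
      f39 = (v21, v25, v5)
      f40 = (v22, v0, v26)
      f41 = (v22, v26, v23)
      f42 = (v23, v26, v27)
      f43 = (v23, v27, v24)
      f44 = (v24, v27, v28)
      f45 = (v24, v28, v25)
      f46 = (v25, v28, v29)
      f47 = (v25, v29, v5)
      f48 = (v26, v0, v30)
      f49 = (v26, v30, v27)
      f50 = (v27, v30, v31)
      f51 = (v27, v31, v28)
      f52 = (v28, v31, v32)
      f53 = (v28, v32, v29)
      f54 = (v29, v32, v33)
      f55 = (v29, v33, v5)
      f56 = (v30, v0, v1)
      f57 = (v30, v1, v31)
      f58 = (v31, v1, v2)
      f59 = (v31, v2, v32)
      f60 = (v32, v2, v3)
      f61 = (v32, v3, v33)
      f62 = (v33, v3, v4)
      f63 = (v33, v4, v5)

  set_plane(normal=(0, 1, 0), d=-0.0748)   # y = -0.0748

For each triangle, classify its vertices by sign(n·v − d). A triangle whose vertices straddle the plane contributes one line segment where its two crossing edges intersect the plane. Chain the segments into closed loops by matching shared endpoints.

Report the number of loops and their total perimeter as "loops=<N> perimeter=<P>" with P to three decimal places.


loops=1 perimeter=10.425

Straddling triangles (20 of 64):
  (v18,v0,v22) [++-] → (-0.0748, -0.0748, -1.67563)–(-0.974115, -0.0748, -1.3834)  len=0.9456
  (v18,v22,v19) [+-+] → (-0.974115, -0.0748, -1.3834)–(-1.52993, -0.0748, -0.618387)  len=0.9456
  (v19,v22,v23) [+--] → (-1.52993, -0.0748, -0.618387)–(-1.59532, -0.0748, -0.5284)  len=0.1112
  (v19,v23,v20) [+-+] → (-1.59532, -0.0748, -0.5284)–(-1.59532, -0.0748, 0.459662)  len=0.9881
  (v20,v23,v24) [+--] → (-1.59532, -0.0748, 0.459662)–(-1.59532, -0.0748, 0.5284)  len=0.0687
  (v20,v24,v21) [+-+] → (-1.59532, -0.0748, 0.5284)–(-1.01452, -0.0748, 1.32779)  len=0.9881
  (v21,v24,v25) [+--] → (-1.01452, -0.0748, 1.32779)–(-0.974115, -0.0748, 1.3834)  len=0.0687
  (v21,v25,v5) [+-+] → (-0.974115, -0.0748, 1.3834)–(-0.0748, -0.0748, 1.67563)  len=0.9456
  (v22,v0,v26) [-+-] → (-0.0748, -0.0748, -1.67563)–(0, -0.0748, -1.68569)  len=0.0755
  (v25,v29,v5) [--+] → (0, -0.0748, 1.68569)–(-0.0748, -0.0748, 1.67563)  len=0.0755
  (v26,v0,v30) [-+-] → (0, -0.0748, -1.68569)–(0.0748, -0.0748, -1.67563)  len=0.0755
  (v29,v33,v5) [--+] → (0.0748, -0.0748, 1.67563)–(0, -0.0748, 1.68569)  len=0.0755
  (v30,v0,v1) [-++] → (0.0748, -0.0748, -1.67563)–(0.974115, -0.0748, -1.3834)  len=0.9456
  (v30,v1,v31) [-+-] → (0.974115, -0.0748, -1.3834)–(1.01452, -0.0748, -1.32779)  len=0.0687
  (v31,v1,v2) [-++] → (1.01452, -0.0748, -1.32779)–(1.59532, -0.0748, -0.5284)  len=0.9881
  (v31,v2,v32) [-+-] → (1.59532, -0.0748, -0.5284)–(1.59532, -0.0748, -0.459662)  len=0.0687
  (v32,v2,v3) [-++] → (1.59532, -0.0748, -0.459662)–(1.59532, -0.0748, 0.5284)  len=0.9881
  (v32,v3,v33) [-+-] → (1.59532, -0.0748, 0.5284)–(1.52993, -0.0748, 0.618387)  len=0.1112
  (v33,v3,v4) [-++] → (1.52993, -0.0748, 0.618387)–(0.974115, -0.0748, 1.3834)  len=0.9456
  (v33,v4,v5) [-++] → (0.974115, -0.0748, 1.3834)–(0.0748, -0.0748, 1.67563)  len=0.9456

Chained into 1 loop(s):
  loop 1: 20 segments, perimeter = 10.4253
Total perimeter = 10.425


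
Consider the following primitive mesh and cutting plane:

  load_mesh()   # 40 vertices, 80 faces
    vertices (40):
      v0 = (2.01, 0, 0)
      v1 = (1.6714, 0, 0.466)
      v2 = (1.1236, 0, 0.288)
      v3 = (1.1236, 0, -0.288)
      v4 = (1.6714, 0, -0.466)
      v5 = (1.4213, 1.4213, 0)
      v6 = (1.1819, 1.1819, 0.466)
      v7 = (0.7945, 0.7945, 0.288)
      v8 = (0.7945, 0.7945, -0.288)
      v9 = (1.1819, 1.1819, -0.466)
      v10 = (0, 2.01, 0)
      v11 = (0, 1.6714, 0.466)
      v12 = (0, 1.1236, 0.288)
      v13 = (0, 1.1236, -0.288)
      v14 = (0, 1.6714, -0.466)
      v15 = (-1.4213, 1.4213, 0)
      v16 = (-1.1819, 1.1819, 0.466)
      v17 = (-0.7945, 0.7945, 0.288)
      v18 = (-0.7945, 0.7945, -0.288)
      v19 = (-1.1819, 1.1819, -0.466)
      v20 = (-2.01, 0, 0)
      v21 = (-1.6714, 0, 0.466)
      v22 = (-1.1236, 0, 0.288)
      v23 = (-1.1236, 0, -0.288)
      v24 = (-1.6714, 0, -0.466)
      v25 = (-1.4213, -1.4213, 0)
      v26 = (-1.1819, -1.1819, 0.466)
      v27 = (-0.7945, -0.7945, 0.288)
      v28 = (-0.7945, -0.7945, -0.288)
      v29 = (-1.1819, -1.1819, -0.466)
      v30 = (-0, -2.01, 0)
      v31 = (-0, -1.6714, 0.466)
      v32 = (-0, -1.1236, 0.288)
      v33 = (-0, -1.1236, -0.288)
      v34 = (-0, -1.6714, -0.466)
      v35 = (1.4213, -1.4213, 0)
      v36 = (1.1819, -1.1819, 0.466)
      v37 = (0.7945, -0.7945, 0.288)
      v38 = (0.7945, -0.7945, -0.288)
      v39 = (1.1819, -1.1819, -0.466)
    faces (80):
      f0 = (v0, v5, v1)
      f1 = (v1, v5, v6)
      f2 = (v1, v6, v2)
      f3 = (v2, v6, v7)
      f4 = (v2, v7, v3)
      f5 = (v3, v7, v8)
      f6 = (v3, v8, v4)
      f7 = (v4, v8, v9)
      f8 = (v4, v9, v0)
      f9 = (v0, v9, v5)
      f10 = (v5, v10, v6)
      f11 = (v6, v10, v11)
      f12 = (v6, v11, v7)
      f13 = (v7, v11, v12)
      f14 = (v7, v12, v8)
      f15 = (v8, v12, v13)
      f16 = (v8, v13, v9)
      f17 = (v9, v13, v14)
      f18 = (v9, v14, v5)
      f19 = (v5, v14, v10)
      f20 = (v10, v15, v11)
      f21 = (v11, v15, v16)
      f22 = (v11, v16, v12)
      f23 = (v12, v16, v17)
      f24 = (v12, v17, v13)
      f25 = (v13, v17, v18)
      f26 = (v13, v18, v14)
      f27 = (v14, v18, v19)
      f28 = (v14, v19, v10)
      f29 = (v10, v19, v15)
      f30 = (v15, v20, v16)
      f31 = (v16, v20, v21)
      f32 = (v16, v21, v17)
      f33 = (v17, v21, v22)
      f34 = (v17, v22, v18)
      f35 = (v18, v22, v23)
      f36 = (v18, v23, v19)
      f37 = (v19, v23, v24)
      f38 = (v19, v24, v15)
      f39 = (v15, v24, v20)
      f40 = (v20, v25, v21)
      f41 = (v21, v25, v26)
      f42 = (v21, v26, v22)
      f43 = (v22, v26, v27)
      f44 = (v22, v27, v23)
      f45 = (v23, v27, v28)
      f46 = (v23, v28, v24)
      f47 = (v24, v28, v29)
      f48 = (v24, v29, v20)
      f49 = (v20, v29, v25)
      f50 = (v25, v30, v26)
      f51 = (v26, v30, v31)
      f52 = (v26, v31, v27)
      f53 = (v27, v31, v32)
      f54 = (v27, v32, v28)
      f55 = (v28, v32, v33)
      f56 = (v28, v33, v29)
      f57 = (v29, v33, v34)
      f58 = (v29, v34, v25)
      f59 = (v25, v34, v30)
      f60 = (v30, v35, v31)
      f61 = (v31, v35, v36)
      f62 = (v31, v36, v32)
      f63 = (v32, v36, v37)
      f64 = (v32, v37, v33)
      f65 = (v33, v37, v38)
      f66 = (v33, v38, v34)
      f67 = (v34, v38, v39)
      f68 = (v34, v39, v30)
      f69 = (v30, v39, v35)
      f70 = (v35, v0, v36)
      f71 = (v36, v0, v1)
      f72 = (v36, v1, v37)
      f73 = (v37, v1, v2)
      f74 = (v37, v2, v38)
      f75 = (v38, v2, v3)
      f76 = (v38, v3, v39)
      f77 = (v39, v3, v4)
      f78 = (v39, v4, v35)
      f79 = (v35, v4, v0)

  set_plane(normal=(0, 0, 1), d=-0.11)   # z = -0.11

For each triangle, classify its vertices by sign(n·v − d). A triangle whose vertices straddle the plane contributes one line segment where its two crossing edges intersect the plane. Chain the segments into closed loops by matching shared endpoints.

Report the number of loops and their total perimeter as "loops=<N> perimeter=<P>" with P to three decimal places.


loops=2 perimeter=18.698

Straddling triangles (32 of 80):
  (v2,v7,v3) [++-] → (1.0219, 0.245523, -0.11)–(1.1236, 0, -0.11)  len=0.2658
  (v3,v7,v8) [-+-] → (1.0219, 0.245523, -0.11)–(0.7945, 0.7945, -0.11)  len=0.5942
  (v4,v9,v0) [--+] → (1.81453, 0.278989, -0.11)–(1.93007, 0, -0.11)  len=0.3020
  (v0,v9,v5) [+-+] → (1.81453, 0.278989, -0.11)–(1.36479, 1.36479, -0.11)  len=1.1753
  (v7,v12,v8) [++-] → (0.548977, 0.896201, -0.11)–(0.7945, 0.7945, -0.11)  len=0.2658
  (v8,v12,v13) [-+-] → (0.548977, 0.896201, -0.11)–(0, 1.1236, -0.11)  len=0.5942
  (v9,v14,v5) [--+] → (1.0858, 1.48034, -0.11)–(1.36479, 1.36479, -0.11)  len=0.3020
  (v5,v14,v10) [+-+] → (1.0858, 1.48034, -0.11)–(0, 1.93007, -0.11)  len=1.1753
  (v12,v17,v13) [++-] → (-0.245523, 1.0219, -0.11)–(0, 1.1236, -0.11)  len=0.2658
  (v13,v17,v18) [-+-] → (-0.245523, 1.0219, -0.11)–(-0.7945, 0.7945, -0.11)  len=0.5942
  (v14,v19,v10) [--+] → (-0.278989, 1.81453, -0.11)–(0, 1.93007, -0.11)  len=0.3020
  (v10,v19,v15) [+-+] → (-0.278989, 1.81453, -0.11)–(-1.36479, 1.36479, -0.11)  len=1.1753
  (v17,v22,v18) [++-] → (-0.896201, 0.548977, -0.11)–(-0.7945, 0.7945, -0.11)  len=0.2658
  (v18,v22,v23) [-+-] → (-0.896201, 0.548977, -0.11)–(-1.1236, 0, -0.11)  len=0.5942
  (v19,v24,v15) [--+] → (-1.48034, 1.0858, -0.11)–(-1.36479, 1.36479, -0.11)  len=0.3020
  (v15,v24,v20) [+-+] → (-1.48034, 1.0858, -0.11)–(-1.93007, 0, -0.11)  len=1.1753
  (v22,v27,v23) [++-] → (-1.0219, -0.245523, -0.11)–(-1.1236, 0, -0.11)  len=0.2658
  (v23,v27,v28) [-+-] → (-1.0219, -0.245523, -0.11)–(-0.7945, -0.7945, -0.11)  len=0.5942
  (v24,v29,v20) [--+] → (-1.81453, -0.278989, -0.11)–(-1.93007, 0, -0.11)  len=0.3020
  (v20,v29,v25) [+-+] → (-1.81453, -0.278989, -0.11)–(-1.36479, -1.36479, -0.11)  len=1.1753
  (v27,v32,v28) [++-] → (-0.548977, -0.896201, -0.11)–(-0.7945, -0.7945, -0.11)  len=0.2658
  (v28,v32,v33) [-+-] → (-0.548977, -0.896201, -0.11)–(0, -1.1236, -0.11)  len=0.5942
  (v29,v34,v25) [--+] → (-1.0858, -1.48034, -0.11)–(-1.36479, -1.36479, -0.11)  len=0.3020
  (v25,v34,v30) [+-+] → (-1.0858, -1.48034, -0.11)–(0, -1.93007, -0.11)  len=1.1753
  (v32,v37,v33) [++-] → (0.245523, -1.0219, -0.11)–(0, -1.1236, -0.11)  len=0.2658
  (v33,v37,v38) [-+-] → (0.245523, -1.0219, -0.11)–(0.7945, -0.7945, -0.11)  len=0.5942
  (v34,v39,v30) [--+] → (0.278989, -1.81453, -0.11)–(0, -1.93007, -0.11)  len=0.3020
  (v30,v39,v35) [+-+] → (0.278989, -1.81453, -0.11)–(1.36479, -1.36479, -0.11)  len=1.1753
  (v37,v2,v38) [++-] → (0.896201, -0.548977, -0.11)–(0.7945, -0.7945, -0.11)  len=0.2658
  (v38,v2,v3) [-+-] → (0.896201, -0.548977, -0.11)–(1.1236, 0, -0.11)  len=0.5942
  (v39,v4,v35) [--+] → (1.48034, -1.0858, -0.11)–(1.36479, -1.36479, -0.11)  len=0.3020
  (v35,v4,v0) [+-+] → (1.48034, -1.0858, -0.11)–(1.93007, 0, -0.11)  len=1.1753

Chained into 2 loop(s):
  loop 1: 16 segments, perimeter = 6.8797
  loop 2: 16 segments, perimeter = 11.8178
Total perimeter = 18.698
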